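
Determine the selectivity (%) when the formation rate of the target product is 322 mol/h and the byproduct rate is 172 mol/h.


Selectivity = desired / (desired + undesired) * 100
Total products = 322 + 172 = 494 mol/h
S = 322 / 494 * 100
= 0.6518 * 100
= 65.18 %

65.18 %


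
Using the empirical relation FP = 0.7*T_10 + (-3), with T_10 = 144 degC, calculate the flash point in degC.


FP = 0.7 * 144 + (-3) = 97.8

97.8 degC


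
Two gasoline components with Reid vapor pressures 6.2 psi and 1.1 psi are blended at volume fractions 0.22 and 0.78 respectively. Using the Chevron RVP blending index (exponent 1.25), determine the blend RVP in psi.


Chevron index: RVP_blend = (sum xi*RVPi^1.25)^(1/1.25)
RVP^1.25 terms: 0.22 * 6.2^1.25 + 0.78 * 1.1^1.25 = 3.03104
RVP_blend = 3.03104^(1/1.25) = 2.428

2.428 psi


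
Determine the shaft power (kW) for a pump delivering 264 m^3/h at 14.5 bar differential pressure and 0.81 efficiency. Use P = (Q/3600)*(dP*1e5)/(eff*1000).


Q = 264 / 3600 = 0.0733333 m^3/s
P = 0.0733333 * (14.5 * 1e5) / 0.81 / 1000 = 131.3

131.3 kW


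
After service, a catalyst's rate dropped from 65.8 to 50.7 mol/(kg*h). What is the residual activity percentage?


Activity (%) = (rate_used / rate_fresh) * 100
rate_used = 50.7, rate_fresh = 65.8
= (50.7 / 65.8) * 100
= 0.7705 * 100 = 77.05

77.05 %


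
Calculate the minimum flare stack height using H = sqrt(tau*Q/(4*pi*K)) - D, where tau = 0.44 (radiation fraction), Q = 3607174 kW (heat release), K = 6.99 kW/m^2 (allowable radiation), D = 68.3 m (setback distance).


tau*Q/(4*pi*K) = 0.44 * 3607174 / (4 * pi * 6.99) = 18068.9
sqrt(18068.9) = 134.421
H = 134.421 - 68.3 = 66.12

66.12 m


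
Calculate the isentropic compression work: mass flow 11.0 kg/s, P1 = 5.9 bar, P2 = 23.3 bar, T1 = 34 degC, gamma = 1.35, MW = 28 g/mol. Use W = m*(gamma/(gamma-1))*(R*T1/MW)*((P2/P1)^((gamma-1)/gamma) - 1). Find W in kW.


Isentropic work: W = m*(gamma/(gamma-1))*(R*T1/MW)*((P2/P1)^((gamma-1)/gamma) - 1)
T1 = 34 + 273.15 = 307.15 K
Pressure ratio = 23.3 / 5.9 = 3.94915
Exponent = (1.35 - 1)/1.35 = 0.259259
(P2/P1)^exp - 1 = 3.94915^0.259259 - 1 = 0.427739
W = 11.0 * 1.35 / 0.35 * 8.314 * 307.15 / 28 * 0.427739 = 1655

1655 kW


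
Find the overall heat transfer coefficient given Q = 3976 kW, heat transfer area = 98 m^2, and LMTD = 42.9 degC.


From Q = U*A*LMTD, U = Q / (A * LMTD)
U = 3976 / (98 * 42.9) = 3976 / 4204.2 = 0.9457

0.9457 kW/(m^2*K)


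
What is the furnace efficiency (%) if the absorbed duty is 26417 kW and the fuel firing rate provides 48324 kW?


Furnace efficiency = Q_absorbed / Q_fuel * 100
= 26417 / 48324 * 100 = 54.67

54.67 %


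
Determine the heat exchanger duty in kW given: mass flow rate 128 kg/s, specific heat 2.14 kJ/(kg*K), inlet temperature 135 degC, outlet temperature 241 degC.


Q = m_dot * cp * delta_T
delta_T = 241 - 135 = 106 K
Q = 128 * 2.14 * 106
= 273.92 * 106
= 29035.52 kW

29035.52 kW


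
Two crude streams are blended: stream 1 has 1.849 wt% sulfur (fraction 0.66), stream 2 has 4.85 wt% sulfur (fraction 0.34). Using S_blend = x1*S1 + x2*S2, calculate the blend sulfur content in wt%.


Linear sulfur blending: S_blend = x1*S1 + x2*S2
Contribution 1: 0.66 * 1.849 = 1.22034 wt%
Contribution 2: 0.34 * 4.85 = 1.649 wt%
S_blend = 1.22034 + 1.649 = 2.86934

2.86934 wt%


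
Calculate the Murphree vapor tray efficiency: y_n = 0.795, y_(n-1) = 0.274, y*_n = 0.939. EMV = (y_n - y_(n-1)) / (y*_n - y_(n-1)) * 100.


Murphree vapor efficiency: EMV = (y_n - y_(n-1)) / (y*_n - y_(n-1)) * 100
EMV = (0.795 - 0.274) / (0.939 - 0.274) * 100 = 0.521 / 0.665 * 100 = 78.35

78.35 %


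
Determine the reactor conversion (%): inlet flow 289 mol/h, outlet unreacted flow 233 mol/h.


X = (F_in - F_out) / F_in * 100
Moles reacted = 289 - 233 = 56
X = 56 / 289 * 100
= 0.1938 * 100
= 19.38 %

19.38 %


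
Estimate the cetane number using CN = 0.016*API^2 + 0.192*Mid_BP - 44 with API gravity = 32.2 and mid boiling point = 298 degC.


CN = 0.016 * 32.2^2 + 0.192 * 298 - 44
CN = 16.58944 + 57.216 - 44 = 29.80544

29.80544


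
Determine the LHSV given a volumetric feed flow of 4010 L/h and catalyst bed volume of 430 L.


LHSV = volumetric feed rate / catalyst volume
= 4010 L/h / 430 L
= 9.326 h^-1

9.326 h^-1


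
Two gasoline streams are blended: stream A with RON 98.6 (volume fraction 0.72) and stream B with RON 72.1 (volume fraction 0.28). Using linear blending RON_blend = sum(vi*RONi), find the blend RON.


Linear blending: RON_blend = sum(vi * RONi)
Contribution 1: 0.72 * 98.6 = 70.992
Contribution 2: 0.28 * 72.1 = 20.188
RON_blend = 70.992 + 20.188 = 91.18

91.18


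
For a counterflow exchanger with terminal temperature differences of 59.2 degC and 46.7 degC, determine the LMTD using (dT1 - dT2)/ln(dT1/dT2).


LMTD = (dT1 - dT2) / ln(dT1/dT2)
= (59.2 - 46.7) / ln(59.2 / 46.7) = 12.5 / 0.237177 = 52.70

52.70 degC


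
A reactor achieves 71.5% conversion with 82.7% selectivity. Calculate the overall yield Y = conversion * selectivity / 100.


Overall yield = conversion (%) * selectivity (%) / 100
Conversion = 71.5%, Selectivity = 82.7%
Y = 71.5 * 82.7 / 100
= 59.1305 %

59.1305 %


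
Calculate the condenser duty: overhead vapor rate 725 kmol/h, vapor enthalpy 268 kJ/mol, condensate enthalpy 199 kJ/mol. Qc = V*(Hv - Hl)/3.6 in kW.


Qc = 725 * (268 - 199) / 3.6 = 725 * 69 / 3.6 = 13900

13900 kW


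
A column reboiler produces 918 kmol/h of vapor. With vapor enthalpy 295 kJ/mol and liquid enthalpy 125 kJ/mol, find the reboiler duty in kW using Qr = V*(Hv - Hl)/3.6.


Qr = 918 * (295 - 125) / 3.6 = 918 * 170 / 3.6 = 43350

43350 kW


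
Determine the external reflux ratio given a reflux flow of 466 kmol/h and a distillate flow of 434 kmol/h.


Reflux ratio definition: R = L / D (liquid returned / distillate withdrawn)
L = 466 kmol/h, D = 434 kmol/h
R = 466 / 434 = 1.074

1.074


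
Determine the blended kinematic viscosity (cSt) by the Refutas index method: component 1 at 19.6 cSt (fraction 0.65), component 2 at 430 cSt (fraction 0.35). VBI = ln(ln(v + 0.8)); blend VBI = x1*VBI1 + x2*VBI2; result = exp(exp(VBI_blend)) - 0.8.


Refutas method: VBN_i = 14.534*ln(ln(visc_i + 0.8)) + 10.975, blended linearly by mass fraction; since VBN is linear in VBI_i = ln(ln(visc_i + 0.8)) and the fractions sum to 1, blend VBI directly: visc = exp(exp(VBI_blend)) - 0.8
VBI_1 = ln(ln(19.6 + 0.8)) = 1.10378
VBI_2 = ln(ln(430 + 0.8)) = 1.80264
VBI_blend = 0.65 * 1.10378 + 0.35 * 1.80264 = 1.34838
visc_blend = exp(exp(1.34838)) - 0.8 = 46.25

46.25 cSt


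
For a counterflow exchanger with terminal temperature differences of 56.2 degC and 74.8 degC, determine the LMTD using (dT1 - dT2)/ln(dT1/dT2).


LMTD = (dT1 - dT2) / ln(dT1/dT2)
= (56.2 - 74.8) / ln(56.2 / 74.8) = -18.6 / -0.285901 = 65.06

65.06 degC


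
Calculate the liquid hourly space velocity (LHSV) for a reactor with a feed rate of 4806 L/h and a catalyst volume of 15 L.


LHSV = volumetric feed rate / catalyst volume
= 4806 L/h / 15 L
= 320.4 h^-1

320.4 h^-1


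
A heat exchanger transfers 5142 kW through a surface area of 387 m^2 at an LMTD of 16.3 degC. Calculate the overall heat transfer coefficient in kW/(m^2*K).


From Q = U*A*LMTD, U = Q / (A * LMTD)
U = 5142 / (387 * 16.3) = 5142 / 6308.1 = 0.8151

0.8151 kW/(m^2*K)


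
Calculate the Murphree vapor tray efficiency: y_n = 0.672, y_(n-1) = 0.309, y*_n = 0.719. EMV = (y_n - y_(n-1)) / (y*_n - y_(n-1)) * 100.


Murphree vapor efficiency: EMV = (y_n - y_(n-1)) / (y*_n - y_(n-1)) * 100
EMV = (0.672 - 0.309) / (0.719 - 0.309) * 100 = 0.363 / 0.41 * 100 = 88.54

88.54 %


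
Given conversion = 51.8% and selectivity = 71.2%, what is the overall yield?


Overall yield = conversion (%) * selectivity (%) / 100
Conversion = 51.8%, Selectivity = 71.2%
Y = 51.8 * 71.2 / 100
= 36.8816 %

36.8816 %


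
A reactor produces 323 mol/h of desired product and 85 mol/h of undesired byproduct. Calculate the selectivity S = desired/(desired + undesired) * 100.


Selectivity = desired / (desired + undesired) * 100
Total products = 323 + 85 = 408 mol/h
S = 323 / 408 * 100
= 0.7917 * 100
= 79.17 %

79.17 %


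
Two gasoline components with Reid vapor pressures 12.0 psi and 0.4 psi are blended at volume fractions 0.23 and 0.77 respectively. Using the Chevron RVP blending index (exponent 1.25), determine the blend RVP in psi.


Chevron index: RVP_blend = (sum xi*RVPi^1.25)^(1/1.25)
RVP^1.25 terms: 0.23 * 12.0^1.25 + 0.77 * 0.4^1.25 = 5.38188
RVP_blend = 5.38188^(1/1.25) = 3.844

3.844 psi


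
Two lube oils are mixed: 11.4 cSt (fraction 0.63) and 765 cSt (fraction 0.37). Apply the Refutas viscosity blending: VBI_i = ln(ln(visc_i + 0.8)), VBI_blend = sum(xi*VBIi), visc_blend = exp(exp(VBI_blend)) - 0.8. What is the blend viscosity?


Refutas method: VBN_i = 14.534*ln(ln(visc_i + 0.8)) + 10.975, blended linearly by mass fraction; since VBN is linear in VBI_i = ln(ln(visc_i + 0.8)) and the fractions sum to 1, blend VBI directly: visc = exp(exp(VBI_blend)) - 0.8
VBI_1 = ln(ln(11.4 + 0.8)) = 0.916865
VBI_2 = ln(ln(765 + 0.8)) = 1.89325
VBI_blend = 0.63 * 0.916865 + 0.37 * 1.89325 = 1.27813
visc_blend = exp(exp(1.27813)) - 0.8 = 35.43

35.43 cSt


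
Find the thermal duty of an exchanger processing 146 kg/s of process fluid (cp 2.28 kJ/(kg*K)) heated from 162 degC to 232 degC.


Q = m_dot * cp * delta_T
delta_T = 232 - 162 = 70 K
Q = 146 * 2.28 * 70
= 332.88 * 70
= 23301.6 kW

23301.6 kW


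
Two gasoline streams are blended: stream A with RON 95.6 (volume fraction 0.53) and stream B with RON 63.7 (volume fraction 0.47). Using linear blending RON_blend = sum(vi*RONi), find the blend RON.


Linear blending: RON_blend = sum(vi * RONi)
Contribution 1: 0.53 * 95.6 = 50.668
Contribution 2: 0.47 * 63.7 = 29.939
RON_blend = 50.668 + 29.939 = 80.607

80.607


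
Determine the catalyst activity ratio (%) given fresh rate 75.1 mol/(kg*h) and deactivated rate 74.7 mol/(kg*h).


Activity (%) = (rate_used / rate_fresh) * 100
rate_used = 74.7, rate_fresh = 75.1
= (74.7 / 75.1) * 100
= 0.9947 * 100 = 99.47

99.47 %


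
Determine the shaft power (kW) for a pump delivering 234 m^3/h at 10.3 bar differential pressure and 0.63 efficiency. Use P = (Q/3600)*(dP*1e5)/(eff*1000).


Q = 234 / 3600 = 0.065 m^3/s
P = 0.065 * (10.3 * 1e5) / 0.63 / 1000 = 106.3

106.3 kW


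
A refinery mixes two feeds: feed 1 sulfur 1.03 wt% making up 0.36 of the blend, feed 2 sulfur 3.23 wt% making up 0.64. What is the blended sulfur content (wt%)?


Linear sulfur blending: S_blend = x1*S1 + x2*S2
Contribution 1: 0.36 * 1.03 = 0.3708 wt%
Contribution 2: 0.64 * 3.23 = 2.0672 wt%
S_blend = 0.3708 + 2.0672 = 2.438

2.438 wt%


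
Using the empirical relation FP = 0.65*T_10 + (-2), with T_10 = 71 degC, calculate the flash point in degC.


FP = 0.65 * 71 + (-2) = 44.15

44.15 degC


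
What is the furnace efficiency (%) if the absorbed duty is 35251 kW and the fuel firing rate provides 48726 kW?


Furnace efficiency = Q_absorbed / Q_fuel * 100
= 35251 / 48726 * 100 = 72.35

72.35 %


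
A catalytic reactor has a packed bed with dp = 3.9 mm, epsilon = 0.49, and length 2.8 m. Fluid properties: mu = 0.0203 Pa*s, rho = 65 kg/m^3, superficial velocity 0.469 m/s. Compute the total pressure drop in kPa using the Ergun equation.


dp = 3.9 mm = 0.0039 m
Viscous term = 150*0.0203*0.469*(1-0.49)^2 / (0.0039^2*0.49^3) = 207579
Inertial term = 1.75*65*0.469^2*(1-0.49) / (0.0039*0.49^3) = 27810.9
dP/L = 207579 + 27810.9 = 235390 Pa/m
dP = 235390 * 2.8 / 1000 = 659.1 kPa

659.1 kPa


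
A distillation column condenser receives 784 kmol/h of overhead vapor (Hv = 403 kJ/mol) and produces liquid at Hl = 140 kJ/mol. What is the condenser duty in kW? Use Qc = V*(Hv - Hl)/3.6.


Qc = 784 * (403 - 140) / 3.6 = 784 * 263 / 3.6 = 57280

57280 kW


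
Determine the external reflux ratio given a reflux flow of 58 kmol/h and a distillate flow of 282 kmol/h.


Reflux ratio definition: R = L / D (liquid returned / distillate withdrawn)
L = 58 kmol/h, D = 282 kmol/h
R = 58 / 282 = 0.2057

0.2057


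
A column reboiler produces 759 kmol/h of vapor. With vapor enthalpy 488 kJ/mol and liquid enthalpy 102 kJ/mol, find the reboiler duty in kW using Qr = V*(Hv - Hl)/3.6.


Qr = 759 * (488 - 102) / 3.6 = 759 * 386 / 3.6 = 81380

81380 kW


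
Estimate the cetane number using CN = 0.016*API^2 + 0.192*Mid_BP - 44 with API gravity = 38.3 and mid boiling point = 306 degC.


CN = 0.016 * 38.3^2 + 0.192 * 306 - 44
CN = 23.47024 + 58.752 - 44 = 38.22224

38.22224


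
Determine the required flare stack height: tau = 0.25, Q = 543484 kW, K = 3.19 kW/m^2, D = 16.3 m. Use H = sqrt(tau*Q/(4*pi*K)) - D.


tau*Q/(4*pi*K) = 0.25 * 543484 / (4 * pi * 3.19) = 3389.43
sqrt(3389.43) = 58.2188
H = 58.2188 - 16.3 = 41.92

41.92 m


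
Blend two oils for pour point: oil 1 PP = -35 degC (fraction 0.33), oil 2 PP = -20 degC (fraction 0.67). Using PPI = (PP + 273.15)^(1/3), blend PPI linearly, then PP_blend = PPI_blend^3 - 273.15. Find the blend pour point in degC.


PPI_1 = (-35 + 273.15)^(1/3) = 6.198456
PPI_2 = (-20 + 273.15)^(1/3) = 6.325953
PPI_blend = 0.33 * 6.198456 + 0.67 * 6.325953 = 6.283879
PP_blend = 6.283879^3 - 273.15 = 248.1324 - 273.15 = -25.02

-25.02 degC


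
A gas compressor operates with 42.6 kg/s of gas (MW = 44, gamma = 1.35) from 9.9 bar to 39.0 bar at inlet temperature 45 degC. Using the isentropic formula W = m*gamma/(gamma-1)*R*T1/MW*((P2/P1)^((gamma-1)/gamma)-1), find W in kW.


Isentropic work: W = m*(gamma/(gamma-1))*(R*T1/MW)*((P2/P1)^((gamma-1)/gamma) - 1)
T1 = 45 + 273.15 = 318.15 K
Pressure ratio = 39.0 / 9.9 = 3.93939
Exponent = (1.35 - 1)/1.35 = 0.259259
(P2/P1)^exp - 1 = 3.93939^0.259259 - 1 = 0.426824
W = 42.6 * 1.35 / 0.35 * 8.314 * 318.15 / 44 * 0.426824 = 4216

4216 kW


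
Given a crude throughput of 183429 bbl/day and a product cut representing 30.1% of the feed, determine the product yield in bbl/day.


Crude throughput = 183429 bbl/day
Fraction yield = 30.1%
yield = throughput * fraction / 100
yield = 183429 * 30.1 / 100 = 55212.129

55212.129 bbl/day


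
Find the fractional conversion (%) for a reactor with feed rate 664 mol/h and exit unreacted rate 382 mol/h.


X = (F_in - F_out) / F_in * 100
Moles reacted = 664 - 382 = 282
X = 282 / 664 * 100
= 0.4247 * 100
= 42.47 %

42.47 %


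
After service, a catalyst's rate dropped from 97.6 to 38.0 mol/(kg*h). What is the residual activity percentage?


Activity (%) = (rate_used / rate_fresh) * 100
rate_used = 38.0, rate_fresh = 97.6
= (38.0 / 97.6) * 100
= 0.3893 * 100 = 38.93

38.93 %


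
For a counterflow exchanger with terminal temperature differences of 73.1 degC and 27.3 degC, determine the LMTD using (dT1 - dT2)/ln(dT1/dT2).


LMTD = (dT1 - dT2) / ln(dT1/dT2)
= (73.1 - 27.3) / ln(73.1 / 27.3) = 45.8 / 0.984942 = 46.50

46.50 degC


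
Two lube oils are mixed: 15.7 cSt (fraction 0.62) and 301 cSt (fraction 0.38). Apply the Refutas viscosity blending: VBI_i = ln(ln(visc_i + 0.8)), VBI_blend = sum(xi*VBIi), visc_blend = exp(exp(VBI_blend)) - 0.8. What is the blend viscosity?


Refutas method: VBN_i = 14.534*ln(ln(visc_i + 0.8)) + 10.975, blended linearly by mass fraction; since VBN is linear in VBI_i = ln(ln(visc_i + 0.8)) and the fractions sum to 1, blend VBI directly: visc = exp(exp(VBI_blend)) - 0.8
VBI_1 = ln(ln(15.7 + 0.8)) = 1.03082
VBI_2 = ln(ln(301 + 0.8)) = 1.74218
VBI_blend = 0.62 * 1.03082 + 0.38 * 1.74218 = 1.30114
visc_blend = exp(exp(1.30114)) - 0.8 = 38.59

38.59 cSt


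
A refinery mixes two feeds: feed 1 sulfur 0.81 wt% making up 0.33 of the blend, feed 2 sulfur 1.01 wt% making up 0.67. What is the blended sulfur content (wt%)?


Linear sulfur blending: S_blend = x1*S1 + x2*S2
Contribution 1: 0.33 * 0.81 = 0.2673 wt%
Contribution 2: 0.67 * 1.01 = 0.6767 wt%
S_blend = 0.2673 + 0.6767 = 0.944

0.944 wt%


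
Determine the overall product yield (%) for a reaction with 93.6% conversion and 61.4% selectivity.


Overall yield = conversion (%) * selectivity (%) / 100
Conversion = 93.6%, Selectivity = 61.4%
Y = 93.6 * 61.4 / 100
= 57.4704 %

57.4704 %


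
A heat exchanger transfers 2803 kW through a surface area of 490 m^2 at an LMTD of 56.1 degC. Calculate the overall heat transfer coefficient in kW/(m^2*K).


From Q = U*A*LMTD, U = Q / (A * LMTD)
U = 2803 / (490 * 56.1) = 2803 / 27489 = 0.1020

0.1020 kW/(m^2*K)


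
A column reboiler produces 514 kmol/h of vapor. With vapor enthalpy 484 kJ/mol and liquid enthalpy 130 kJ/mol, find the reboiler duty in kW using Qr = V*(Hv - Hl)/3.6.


Qr = 514 * (484 - 130) / 3.6 = 514 * 354 / 3.6 = 50540

50540 kW


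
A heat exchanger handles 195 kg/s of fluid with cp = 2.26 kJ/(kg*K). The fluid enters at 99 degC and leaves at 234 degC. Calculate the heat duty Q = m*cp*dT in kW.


Q = m_dot * cp * delta_T
delta_T = 234 - 99 = 135 K
Q = 195 * 2.26 * 135
= 440.7 * 135
= 59494.5 kW

59494.5 kW


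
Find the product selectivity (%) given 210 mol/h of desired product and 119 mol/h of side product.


Selectivity = desired / (desired + undesired) * 100
Total products = 210 + 119 = 329 mol/h
S = 210 / 329 * 100
= 0.6383 * 100
= 63.83 %

63.83 %


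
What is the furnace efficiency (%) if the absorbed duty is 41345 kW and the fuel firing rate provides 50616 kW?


Furnace efficiency = Q_absorbed / Q_fuel * 100
= 41345 / 50616 * 100 = 81.68

81.68 %


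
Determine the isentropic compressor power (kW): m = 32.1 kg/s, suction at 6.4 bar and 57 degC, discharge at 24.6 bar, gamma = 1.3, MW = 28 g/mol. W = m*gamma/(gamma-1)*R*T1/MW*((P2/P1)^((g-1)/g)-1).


Isentropic work: W = m*(gamma/(gamma-1))*(R*T1/MW)*((P2/P1)^((gamma-1)/gamma) - 1)
T1 = 57 + 273.15 = 330.15 K
Pressure ratio = 24.6 / 6.4 = 3.84375
Exponent = (1.3 - 1)/1.3 = 0.230769
(P2/P1)^exp - 1 = 3.84375^0.230769 - 1 = 0.364405
W = 32.1 * 1.3 / 0.3 * 8.314 * 330.15 / 28 * 0.364405 = 4969

4969 kW


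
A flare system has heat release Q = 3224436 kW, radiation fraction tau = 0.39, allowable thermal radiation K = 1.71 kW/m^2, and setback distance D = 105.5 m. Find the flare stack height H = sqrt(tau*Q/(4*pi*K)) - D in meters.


tau*Q/(4*pi*K) = 0.39 * 3224436 / (4 * pi * 1.71) = 58521.1
sqrt(58521.1) = 241.911
H = 241.911 - 105.5 = 136.4

136.4 m


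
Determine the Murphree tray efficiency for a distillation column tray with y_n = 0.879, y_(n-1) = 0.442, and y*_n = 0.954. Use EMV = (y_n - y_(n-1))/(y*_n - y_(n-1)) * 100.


Murphree vapor efficiency: EMV = (y_n - y_(n-1)) / (y*_n - y_(n-1)) * 100
EMV = (0.879 - 0.442) / (0.954 - 0.442) * 100 = 0.437 / 0.512 * 100 = 85.35

85.35 %


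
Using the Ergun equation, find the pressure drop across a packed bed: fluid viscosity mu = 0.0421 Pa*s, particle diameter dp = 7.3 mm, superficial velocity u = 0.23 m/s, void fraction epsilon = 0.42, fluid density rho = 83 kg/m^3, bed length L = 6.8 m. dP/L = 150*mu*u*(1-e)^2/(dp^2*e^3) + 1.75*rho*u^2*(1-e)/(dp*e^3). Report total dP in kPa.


dp = 7.3 mm = 0.0073 m
Viscous term = 150*0.0421*0.23*(1-0.42)^2 / (0.0073^2*0.42^3) = 123755
Inertial term = 1.75*83*0.23^2*(1-0.42) / (0.0073*0.42^3) = 8240.04
dP/L = 123755 + 8240.04 = 131995 Pa/m
dP = 131995 * 6.8 / 1000 = 897.6 kPa

897.6 kPa


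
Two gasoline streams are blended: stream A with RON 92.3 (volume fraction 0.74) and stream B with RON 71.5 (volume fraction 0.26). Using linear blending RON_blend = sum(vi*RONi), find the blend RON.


Linear blending: RON_blend = sum(vi * RONi)
Contribution 1: 0.74 * 92.3 = 68.302
Contribution 2: 0.26 * 71.5 = 18.59
RON_blend = 68.302 + 18.59 = 86.892

86.892


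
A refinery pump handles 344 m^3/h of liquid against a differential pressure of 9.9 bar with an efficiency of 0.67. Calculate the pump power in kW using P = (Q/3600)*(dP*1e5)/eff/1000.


Q = 344 / 3600 = 0.0955556 m^3/s
P = 0.0955556 * (9.9 * 1e5) / 0.67 / 1000 = 141.2

141.2 kW


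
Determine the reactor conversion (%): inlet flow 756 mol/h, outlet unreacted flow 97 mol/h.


X = (F_in - F_out) / F_in * 100
Moles reacted = 756 - 97 = 659
X = 659 / 756 * 100
= 0.8717 * 100
= 87.17 %

87.17 %


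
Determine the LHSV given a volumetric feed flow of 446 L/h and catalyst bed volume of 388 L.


LHSV = volumetric feed rate / catalyst volume
= 446 L/h / 388 L
= 1.149 h^-1

1.149 h^-1


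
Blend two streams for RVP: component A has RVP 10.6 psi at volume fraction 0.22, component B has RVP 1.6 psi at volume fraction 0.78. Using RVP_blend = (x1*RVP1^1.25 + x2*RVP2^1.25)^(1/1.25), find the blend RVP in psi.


Chevron index: RVP_blend = (sum xi*RVPi^1.25)^(1/1.25)
RVP^1.25 terms: 0.22 * 10.6^1.25 + 0.78 * 1.6^1.25 = 5.6114
RVP_blend = 5.6114^(1/1.25) = 3.974

3.974 psi


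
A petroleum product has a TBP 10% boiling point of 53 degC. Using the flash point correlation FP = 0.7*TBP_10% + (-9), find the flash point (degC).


FP = 0.7 * 53 + (-9) = 28.1

28.1 degC


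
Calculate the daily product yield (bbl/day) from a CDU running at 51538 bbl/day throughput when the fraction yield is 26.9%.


Crude throughput = 51538 bbl/day
Fraction yield = 26.9%
yield = throughput * fraction / 100
yield = 51538 * 26.9 / 100 = 13863.722

13863.722 bbl/day


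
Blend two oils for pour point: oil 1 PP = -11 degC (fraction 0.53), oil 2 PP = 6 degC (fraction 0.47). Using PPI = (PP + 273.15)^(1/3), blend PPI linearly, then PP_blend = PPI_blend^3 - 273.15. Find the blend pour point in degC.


PPI_1 = (-11 + 273.15)^(1/3) = 6.400049
PPI_2 = (6 + 273.15)^(1/3) = 6.535506
PPI_blend = 0.53 * 6.400049 + 0.47 * 6.535506 = 6.463714
PP_blend = 6.463714^3 - 273.15 = 270.0514 - 273.15 = -3.1

-3.1 degC


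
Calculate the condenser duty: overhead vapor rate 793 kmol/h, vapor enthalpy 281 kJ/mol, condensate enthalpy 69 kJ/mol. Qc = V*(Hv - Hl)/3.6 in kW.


Qc = 793 * (281 - 69) / 3.6 = 793 * 212 / 3.6 = 46700

46700 kW


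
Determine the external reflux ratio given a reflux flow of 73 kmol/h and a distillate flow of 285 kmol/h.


Reflux ratio definition: R = L / D (liquid returned / distillate withdrawn)
L = 73 kmol/h, D = 285 kmol/h
R = 73 / 285 = 0.2561

0.2561


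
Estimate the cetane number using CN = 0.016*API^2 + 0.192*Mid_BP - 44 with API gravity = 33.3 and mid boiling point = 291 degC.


CN = 0.016 * 33.3^2 + 0.192 * 291 - 44
CN = 17.74224 + 55.872 - 44 = 29.61424

29.61424


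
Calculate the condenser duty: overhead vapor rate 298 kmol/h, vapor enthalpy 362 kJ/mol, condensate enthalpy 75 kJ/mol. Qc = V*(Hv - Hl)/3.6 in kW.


Qc = 298 * (362 - 75) / 3.6 = 298 * 287 / 3.6 = 23760

23760 kW


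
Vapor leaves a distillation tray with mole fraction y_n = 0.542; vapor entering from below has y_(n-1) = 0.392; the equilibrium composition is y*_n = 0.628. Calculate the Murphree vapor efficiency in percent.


Murphree vapor efficiency: EMV = (y_n - y_(n-1)) / (y*_n - y_(n-1)) * 100
EMV = (0.542 - 0.392) / (0.628 - 0.392) * 100 = 0.15 / 0.236 * 100 = 63.56

63.56 %


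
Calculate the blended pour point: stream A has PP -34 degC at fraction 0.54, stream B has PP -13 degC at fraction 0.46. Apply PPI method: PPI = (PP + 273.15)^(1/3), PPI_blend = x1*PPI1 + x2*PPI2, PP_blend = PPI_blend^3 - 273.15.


PPI_1 = (-34 + 273.15)^(1/3) = 6.20712
PPI_2 = (-13 + 273.15)^(1/3) = 6.383731
PPI_blend = 0.54 * 6.20712 + 0.46 * 6.383731 = 6.288361
PP_blend = 6.288361^3 - 273.15 = 248.6637 - 273.15 = -24.49

-24.49 degC


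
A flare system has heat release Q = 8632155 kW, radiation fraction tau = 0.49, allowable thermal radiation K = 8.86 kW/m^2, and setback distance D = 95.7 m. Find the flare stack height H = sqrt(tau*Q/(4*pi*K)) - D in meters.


tau*Q/(4*pi*K) = 0.49 * 8632155 / (4 * pi * 8.86) = 37990.2
sqrt(37990.2) = 194.911
H = 194.911 - 95.7 = 99.21

99.21 m


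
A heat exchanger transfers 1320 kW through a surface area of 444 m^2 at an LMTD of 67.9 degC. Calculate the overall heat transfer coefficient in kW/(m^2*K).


From Q = U*A*LMTD, U = Q / (A * LMTD)
U = 1320 / (444 * 67.9) = 1320 / 30147.6 = 0.04378

0.04378 kW/(m^2*K)


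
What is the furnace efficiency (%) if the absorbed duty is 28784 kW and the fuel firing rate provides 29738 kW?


Furnace efficiency = Q_absorbed / Q_fuel * 100
= 28784 / 29738 * 100 = 96.79

96.79 %


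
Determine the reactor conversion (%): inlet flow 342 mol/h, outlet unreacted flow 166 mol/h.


X = (F_in - F_out) / F_in * 100
Moles reacted = 342 - 166 = 176
X = 176 / 342 * 100
= 0.5146 * 100
= 51.46 %

51.46 %


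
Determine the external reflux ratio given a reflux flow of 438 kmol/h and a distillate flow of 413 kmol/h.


Reflux ratio definition: R = L / D (liquid returned / distillate withdrawn)
L = 438 kmol/h, D = 413 kmol/h
R = 438 / 413 = 1.061

1.061


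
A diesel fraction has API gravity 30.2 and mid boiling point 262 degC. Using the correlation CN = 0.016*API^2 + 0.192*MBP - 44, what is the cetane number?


CN = 0.016 * 30.2^2 + 0.192 * 262 - 44
CN = 14.59264 + 50.304 - 44 = 20.89664

20.89664


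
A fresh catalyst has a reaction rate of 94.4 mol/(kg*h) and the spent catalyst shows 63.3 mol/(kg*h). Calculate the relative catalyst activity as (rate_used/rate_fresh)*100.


Activity (%) = (rate_used / rate_fresh) * 100
rate_used = 63.3, rate_fresh = 94.4
= (63.3 / 94.4) * 100
= 0.6706 * 100 = 67.06

67.06 %


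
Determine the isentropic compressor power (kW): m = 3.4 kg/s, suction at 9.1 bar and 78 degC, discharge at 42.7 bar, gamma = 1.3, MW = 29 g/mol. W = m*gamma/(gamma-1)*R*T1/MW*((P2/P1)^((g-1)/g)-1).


Isentropic work: W = m*(gamma/(gamma-1))*(R*T1/MW)*((P2/P1)^((gamma-1)/gamma) - 1)
T1 = 78 + 273.15 = 351.15 K
Pressure ratio = 42.7 / 9.1 = 4.69231
Exponent = (1.3 - 1)/1.3 = 0.230769
(P2/P1)^exp - 1 = 4.69231^0.230769 - 1 = 0.428681
W = 3.4 * 1.3 / 0.3 * 8.314 * 351.15 / 29 * 0.428681 = 635.8

635.8 kW


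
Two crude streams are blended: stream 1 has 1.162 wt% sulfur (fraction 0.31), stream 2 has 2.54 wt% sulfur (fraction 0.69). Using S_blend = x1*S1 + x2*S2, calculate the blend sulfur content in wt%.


Linear sulfur blending: S_blend = x1*S1 + x2*S2
Contribution 1: 0.31 * 1.162 = 0.36022 wt%
Contribution 2: 0.69 * 2.54 = 1.7526 wt%
S_blend = 0.36022 + 1.7526 = 2.11282

2.11282 wt%


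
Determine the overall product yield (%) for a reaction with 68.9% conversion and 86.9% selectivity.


Overall yield = conversion (%) * selectivity (%) / 100
Conversion = 68.9%, Selectivity = 86.9%
Y = 68.9 * 86.9 / 100
= 59.8741 %

59.8741 %


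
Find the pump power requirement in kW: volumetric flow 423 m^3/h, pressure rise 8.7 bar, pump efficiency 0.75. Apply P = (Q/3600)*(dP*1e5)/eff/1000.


Q = 423 / 3600 = 0.1175 m^3/s
P = 0.1175 * (8.7 * 1e5) / 0.75 / 1000 = 136.3

136.3 kW


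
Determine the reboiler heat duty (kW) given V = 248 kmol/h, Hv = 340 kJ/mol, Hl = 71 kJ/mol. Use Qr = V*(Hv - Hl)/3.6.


Qr = 248 * (340 - 71) / 3.6 = 248 * 269 / 3.6 = 18530

18530 kW


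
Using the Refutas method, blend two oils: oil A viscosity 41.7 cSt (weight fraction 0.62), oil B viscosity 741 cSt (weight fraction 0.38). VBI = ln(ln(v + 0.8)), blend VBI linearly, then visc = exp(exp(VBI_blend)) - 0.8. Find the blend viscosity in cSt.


Refutas method: VBN_i = 14.534*ln(ln(visc_i + 0.8)) + 10.975, blended linearly by mass fraction; since VBN is linear in VBI_i = ln(ln(visc_i + 0.8)) and the fractions sum to 1, blend VBI directly: visc = exp(exp(VBI_blend)) - 0.8
VBI_1 = ln(ln(41.7 + 0.8)) = 1.32162
VBI_2 = ln(ln(741 + 0.8)) = 1.88844
VBI_blend = 0.62 * 1.32162 + 0.38 * 1.88844 = 1.53701
visc_blend = exp(exp(1.53701)) - 0.8 = 103.9

103.9 cSt


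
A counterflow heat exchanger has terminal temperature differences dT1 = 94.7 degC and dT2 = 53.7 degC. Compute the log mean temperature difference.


LMTD = (dT1 - dT2) / ln(dT1/dT2)
= (94.7 - 53.7) / ln(94.7 / 53.7) = 41 / 0.567301 = 72.27

72.27 degC


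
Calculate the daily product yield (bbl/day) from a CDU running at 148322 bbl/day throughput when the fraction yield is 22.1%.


Crude throughput = 148322 bbl/day
Fraction yield = 22.1%
yield = throughput * fraction / 100
yield = 148322 * 22.1 / 100 = 32779.162

32779.162 bbl/day


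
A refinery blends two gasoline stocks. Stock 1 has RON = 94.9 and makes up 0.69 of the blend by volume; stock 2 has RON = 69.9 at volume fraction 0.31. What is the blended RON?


Linear blending: RON_blend = sum(vi * RONi)
Contribution 1: 0.69 * 94.9 = 65.481
Contribution 2: 0.31 * 69.9 = 21.669
RON_blend = 65.481 + 21.669 = 87.15

87.15


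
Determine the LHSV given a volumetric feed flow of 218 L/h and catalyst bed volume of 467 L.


LHSV = volumetric feed rate / catalyst volume
= 218 L/h / 467 L
= 0.4668 h^-1

0.4668 h^-1


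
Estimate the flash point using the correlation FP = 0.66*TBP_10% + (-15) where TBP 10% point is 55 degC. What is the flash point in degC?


FP = 0.66 * 55 + (-15) = 21.3

21.3 degC


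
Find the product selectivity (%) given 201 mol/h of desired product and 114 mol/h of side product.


Selectivity = desired / (desired + undesired) * 100
Total products = 201 + 114 = 315 mol/h
S = 201 / 315 * 100
= 0.6381 * 100
= 63.81 %

63.81 %


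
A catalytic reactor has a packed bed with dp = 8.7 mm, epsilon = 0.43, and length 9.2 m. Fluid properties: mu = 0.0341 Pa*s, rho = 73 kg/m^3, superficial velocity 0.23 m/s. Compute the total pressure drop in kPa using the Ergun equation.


dp = 8.7 mm = 0.0087 m
Viscous term = 150*0.0341*0.23*(1-0.43)^2 / (0.0087^2*0.43^3) = 63515.4
Inertial term = 1.75*73*0.23^2*(1-0.43) / (0.0087*0.43^3) = 5568.87
dP/L = 63515.4 + 5568.87 = 69084.3 Pa/m
dP = 69084.3 * 9.2 / 1000 = 635.6 kPa

635.6 kPa


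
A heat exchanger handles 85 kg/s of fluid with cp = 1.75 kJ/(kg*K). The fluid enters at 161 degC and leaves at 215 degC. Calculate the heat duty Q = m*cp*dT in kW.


Q = m_dot * cp * delta_T
delta_T = 215 - 161 = 54 K
Q = 85 * 1.75 * 54
= 148.75 * 54
= 8032.5 kW

8032.5 kW


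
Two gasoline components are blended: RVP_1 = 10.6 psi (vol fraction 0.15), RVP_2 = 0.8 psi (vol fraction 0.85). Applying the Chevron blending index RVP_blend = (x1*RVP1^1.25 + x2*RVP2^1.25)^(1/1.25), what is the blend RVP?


Chevron index: RVP_blend = (sum xi*RVPi^1.25)^(1/1.25)
RVP^1.25 terms: 0.15 * 10.6^1.25 + 0.85 * 0.8^1.25 = 3.51206
RVP_blend = 3.51206^(1/1.25) = 2.732

2.732 psi


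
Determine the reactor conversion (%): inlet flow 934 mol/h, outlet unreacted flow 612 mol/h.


X = (F_in - F_out) / F_in * 100
Moles reacted = 934 - 612 = 322
X = 322 / 934 * 100
= 0.3448 * 100
= 34.48 %

34.48 %


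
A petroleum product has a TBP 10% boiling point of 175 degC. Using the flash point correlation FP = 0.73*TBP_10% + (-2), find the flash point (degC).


FP = 0.73 * 175 + (-2) = 125.75

125.75 degC


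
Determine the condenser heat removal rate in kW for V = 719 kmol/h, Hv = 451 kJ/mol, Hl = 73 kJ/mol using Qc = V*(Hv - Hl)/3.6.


Qc = 719 * (451 - 73) / 3.6 = 719 * 378 / 3.6 = 75500

75500 kW


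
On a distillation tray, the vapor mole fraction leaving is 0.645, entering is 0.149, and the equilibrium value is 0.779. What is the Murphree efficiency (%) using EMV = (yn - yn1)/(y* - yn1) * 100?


Murphree vapor efficiency: EMV = (y_n - y_(n-1)) / (y*_n - y_(n-1)) * 100
EMV = (0.645 - 0.149) / (0.779 - 0.149) * 100 = 0.496 / 0.63 * 100 = 78.73

78.73 %


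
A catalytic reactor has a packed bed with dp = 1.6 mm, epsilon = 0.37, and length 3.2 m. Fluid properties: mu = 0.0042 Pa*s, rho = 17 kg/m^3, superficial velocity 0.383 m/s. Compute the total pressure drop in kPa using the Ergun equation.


dp = 1.6 mm = 0.0016 m
Viscous term = 150*0.0042*0.383*(1-0.37)^2 / (0.0016^2*0.37^3) = 738542
Inertial term = 1.75*17*0.383^2*(1-0.37) / (0.0016*0.37^3) = 33923.4
dP/L = 738542 + 33923.4 = 772465 Pa/m
dP = 772465 * 3.2 / 1000 = 2472 kPa

2472 kPa


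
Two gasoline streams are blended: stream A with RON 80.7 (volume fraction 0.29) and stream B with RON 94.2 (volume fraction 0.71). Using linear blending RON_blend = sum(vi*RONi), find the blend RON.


Linear blending: RON_blend = sum(vi * RONi)
Contribution 1: 0.29 * 80.7 = 23.403
Contribution 2: 0.71 * 94.2 = 66.882
RON_blend = 23.403 + 66.882 = 90.285

90.285


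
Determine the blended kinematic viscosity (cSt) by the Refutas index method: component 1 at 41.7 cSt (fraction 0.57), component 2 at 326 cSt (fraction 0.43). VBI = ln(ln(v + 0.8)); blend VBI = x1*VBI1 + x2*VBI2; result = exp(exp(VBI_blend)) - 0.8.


Refutas method: VBN_i = 14.534*ln(ln(visc_i + 0.8)) + 10.975, blended linearly by mass fraction; since VBN is linear in VBI_i = ln(ln(visc_i + 0.8)) and the fractions sum to 1, blend VBI directly: visc = exp(exp(VBI_blend)) - 0.8
VBI_1 = ln(ln(41.7 + 0.8)) = 1.32162
VBI_2 = ln(ln(326 + 0.8)) = 1.75602
VBI_blend = 0.57 * 1.32162 + 0.43 * 1.75602 = 1.50841
visc_blend = exp(exp(1.50841)) - 0.8 = 90.99

90.99 cSt


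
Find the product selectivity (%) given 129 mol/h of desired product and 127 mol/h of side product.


Selectivity = desired / (desired + undesired) * 100
Total products = 129 + 127 = 256 mol/h
S = 129 / 256 * 100
= 0.5039 * 100
= 50.39 %

50.39 %


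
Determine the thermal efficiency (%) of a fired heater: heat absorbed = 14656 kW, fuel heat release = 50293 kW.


Furnace efficiency = Q_absorbed / Q_fuel * 100
= 14656 / 50293 * 100 = 29.14

29.14 %


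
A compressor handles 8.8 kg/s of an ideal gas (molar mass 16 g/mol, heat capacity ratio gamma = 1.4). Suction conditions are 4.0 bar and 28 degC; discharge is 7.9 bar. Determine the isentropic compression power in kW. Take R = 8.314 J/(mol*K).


Isentropic work: W = m*(gamma/(gamma-1))*(R*T1/MW)*((P2/P1)^((gamma-1)/gamma) - 1)
T1 = 28 + 273.15 = 301.15 K
Pressure ratio = 7.9 / 4.0 = 1.975
Exponent = (1.4 - 1)/1.4 = 0.285714
(P2/P1)^exp - 1 = 1.975^0.285714 - 1 = 0.21464
W = 8.8 * 1.4 / 0.4 * 8.314 * 301.15 / 16 * 0.21464 = 1035

1035 kW


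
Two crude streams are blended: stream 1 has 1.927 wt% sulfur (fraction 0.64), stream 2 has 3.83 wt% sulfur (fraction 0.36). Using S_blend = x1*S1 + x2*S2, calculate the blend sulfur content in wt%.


Linear sulfur blending: S_blend = x1*S1 + x2*S2
Contribution 1: 0.64 * 1.927 = 1.23328 wt%
Contribution 2: 0.36 * 3.83 = 1.3788 wt%
S_blend = 1.23328 + 1.3788 = 2.61208

2.61208 wt%


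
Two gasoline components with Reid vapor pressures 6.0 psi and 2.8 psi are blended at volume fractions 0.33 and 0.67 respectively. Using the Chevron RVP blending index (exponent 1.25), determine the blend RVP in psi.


Chevron index: RVP_blend = (sum xi*RVPi^1.25)^(1/1.25)
RVP^1.25 terms: 0.33 * 6.0^1.25 + 0.67 * 2.8^1.25 = 5.5256
RVP_blend = 5.5256^(1/1.25) = 3.926

3.926 psi


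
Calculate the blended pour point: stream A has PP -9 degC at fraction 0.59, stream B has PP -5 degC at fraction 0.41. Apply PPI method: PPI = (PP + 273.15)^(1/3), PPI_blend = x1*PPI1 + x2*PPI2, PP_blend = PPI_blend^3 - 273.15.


PPI_1 = (-9 + 273.15)^(1/3) = 6.416283
PPI_2 = (-5 + 273.15)^(1/3) = 6.448508
PPI_blend = 0.59 * 6.416283 + 0.41 * 6.448508 = 6.429495
PP_blend = 6.429495^3 - 273.15 = 265.7851 - 273.15 = -7.36

-7.36 degC


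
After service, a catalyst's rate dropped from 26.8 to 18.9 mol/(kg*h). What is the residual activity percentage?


Activity (%) = (rate_used / rate_fresh) * 100
rate_used = 18.9, rate_fresh = 26.8
= (18.9 / 26.8) * 100
= 0.7052 * 100 = 70.52

70.52 %


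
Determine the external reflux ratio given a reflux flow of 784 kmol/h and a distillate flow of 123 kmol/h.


Reflux ratio definition: R = L / D (liquid returned / distillate withdrawn)
L = 784 kmol/h, D = 123 kmol/h
R = 784 / 123 = 6.374

6.374


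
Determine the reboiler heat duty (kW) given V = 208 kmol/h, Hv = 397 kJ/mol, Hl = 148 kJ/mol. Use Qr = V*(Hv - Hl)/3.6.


Qr = 208 * (397 - 148) / 3.6 = 208 * 249 / 3.6 = 14390

14390 kW


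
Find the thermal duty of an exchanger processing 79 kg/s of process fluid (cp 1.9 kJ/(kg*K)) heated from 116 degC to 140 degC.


Q = m_dot * cp * delta_T
delta_T = 140 - 116 = 24 K
Q = 79 * 1.9 * 24
= 150.1 * 24
= 3602.4 kW

3602.4 kW


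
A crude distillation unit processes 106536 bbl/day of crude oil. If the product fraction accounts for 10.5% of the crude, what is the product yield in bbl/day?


Crude throughput = 106536 bbl/day
Fraction yield = 10.5%
yield = throughput * fraction / 100
yield = 106536 * 10.5 / 100 = 11186.28

11186.28 bbl/day


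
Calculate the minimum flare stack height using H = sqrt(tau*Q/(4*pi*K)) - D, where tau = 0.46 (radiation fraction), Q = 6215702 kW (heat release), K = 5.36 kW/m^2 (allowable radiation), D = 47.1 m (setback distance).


tau*Q/(4*pi*K) = 0.46 * 6215702 / (4 * pi * 5.36) = 42449.6
sqrt(42449.6) = 206.033
H = 206.033 - 47.1 = 158.9

158.9 m


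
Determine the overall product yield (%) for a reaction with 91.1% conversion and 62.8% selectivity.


Overall yield = conversion (%) * selectivity (%) / 100
Conversion = 91.1%, Selectivity = 62.8%
Y = 91.1 * 62.8 / 100
= 57.2108 %

57.2108 %


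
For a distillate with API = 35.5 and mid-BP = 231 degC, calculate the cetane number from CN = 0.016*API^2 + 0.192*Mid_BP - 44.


CN = 0.016 * 35.5^2 + 0.192 * 231 - 44
CN = 20.164 + 44.352 - 44 = 20.516

20.516


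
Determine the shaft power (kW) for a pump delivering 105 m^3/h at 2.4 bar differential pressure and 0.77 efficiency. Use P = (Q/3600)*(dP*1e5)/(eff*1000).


Q = 105 / 3600 = 0.0291667 m^3/s
P = 0.0291667 * (2.4 * 1e5) / 0.77 / 1000 = 9.091

9.091 kW


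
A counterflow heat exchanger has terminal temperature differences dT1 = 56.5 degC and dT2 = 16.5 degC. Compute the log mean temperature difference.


LMTD = (dT1 - dT2) / ln(dT1/dT2)
= (56.5 - 16.5) / ln(56.5 / 16.5) = 40 / 1.23088 = 32.50

32.50 degC


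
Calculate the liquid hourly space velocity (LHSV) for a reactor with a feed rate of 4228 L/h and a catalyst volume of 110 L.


LHSV = volumetric feed rate / catalyst volume
= 4228 L/h / 110 L
= 38.44 h^-1

38.44 h^-1


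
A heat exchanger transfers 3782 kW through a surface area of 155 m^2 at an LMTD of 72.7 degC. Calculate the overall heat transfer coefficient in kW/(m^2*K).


From Q = U*A*LMTD, U = Q / (A * LMTD)
U = 3782 / (155 * 72.7) = 3782 / 11268.5 = 0.3356

0.3356 kW/(m^2*K)


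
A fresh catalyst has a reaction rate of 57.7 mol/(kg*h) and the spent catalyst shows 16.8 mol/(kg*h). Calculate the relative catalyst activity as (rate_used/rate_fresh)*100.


Activity (%) = (rate_used / rate_fresh) * 100
rate_used = 16.8, rate_fresh = 57.7
= (16.8 / 57.7) * 100
= 0.2912 * 100 = 29.12

29.12 %


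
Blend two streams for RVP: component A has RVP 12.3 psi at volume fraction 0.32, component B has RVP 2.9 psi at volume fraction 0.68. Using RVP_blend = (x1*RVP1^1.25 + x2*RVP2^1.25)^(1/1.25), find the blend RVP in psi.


Chevron index: RVP_blend = (sum xi*RVPi^1.25)^(1/1.25)
RVP^1.25 terms: 0.32 * 12.3^1.25 + 0.68 * 2.9^1.25 = 9.94448
RVP_blend = 9.94448^(1/1.25) = 6.282

6.282 psi


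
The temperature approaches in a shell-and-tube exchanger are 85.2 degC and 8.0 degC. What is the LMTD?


LMTD = (dT1 - dT2) / ln(dT1/dT2)
= (85.2 - 8.0) / ln(85.2 / 8.0) = 77.2 / 2.36556 = 32.63

32.63 degC


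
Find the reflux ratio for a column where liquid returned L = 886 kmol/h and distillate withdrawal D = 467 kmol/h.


Reflux ratio definition: R = L / D (liquid returned / distillate withdrawn)
L = 886 kmol/h, D = 467 kmol/h
R = 886 / 467 = 1.897

1.897


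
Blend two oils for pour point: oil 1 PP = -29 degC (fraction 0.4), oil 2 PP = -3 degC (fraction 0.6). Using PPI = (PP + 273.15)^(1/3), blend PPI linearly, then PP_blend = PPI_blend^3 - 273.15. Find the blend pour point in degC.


PPI_1 = (-29 + 273.15)^(1/3) = 6.25008
PPI_2 = (-3 + 273.15)^(1/3) = 6.464501
PPI_blend = 0.4 * 6.25008 + 0.6 * 6.464501 = 6.378733
PP_blend = 6.378733^3 - 273.15 = 259.5394 - 273.15 = -13.61

-13.61 degC
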